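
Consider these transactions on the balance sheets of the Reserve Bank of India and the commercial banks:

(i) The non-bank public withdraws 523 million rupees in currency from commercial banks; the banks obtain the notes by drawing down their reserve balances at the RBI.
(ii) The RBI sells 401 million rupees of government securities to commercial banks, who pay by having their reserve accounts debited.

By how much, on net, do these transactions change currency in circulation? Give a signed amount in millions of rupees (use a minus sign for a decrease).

+523 million

Currency withdrawal 523 million rupees: notes leave the central bank → +523M.
OMO sale (to banks) 401 million rupees: no currency enters or leaves circulation → 0.
Net: 523 + 0 = +523 million.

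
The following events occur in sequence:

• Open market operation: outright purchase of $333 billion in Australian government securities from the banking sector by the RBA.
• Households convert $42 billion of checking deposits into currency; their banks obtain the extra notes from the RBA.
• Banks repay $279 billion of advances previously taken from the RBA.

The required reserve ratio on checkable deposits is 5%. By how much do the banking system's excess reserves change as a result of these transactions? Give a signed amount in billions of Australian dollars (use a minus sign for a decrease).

OMO purchase (from banks) $333 billion: reserves +$333B, deposits 0.
Currency withdrawal $42 billion: reserves −$42B, deposits −$42B.
Discount-window repayment $279 billion: reserves −$279B, deposits 0.
Totals: Δreserves = +$12B, Δdeposits = −$42B.
Δrequired reserves = 5% × −$42B = −$2.1B.
Δexcess reserves = Δreserves − Δrequired = +$12B − (−$2.1B) = +$14.1 billion.

+$14.1 billion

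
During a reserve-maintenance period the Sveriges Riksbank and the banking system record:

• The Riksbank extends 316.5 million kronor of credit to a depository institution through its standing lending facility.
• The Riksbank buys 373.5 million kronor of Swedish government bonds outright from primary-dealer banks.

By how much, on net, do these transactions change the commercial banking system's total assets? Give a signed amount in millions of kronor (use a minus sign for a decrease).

+316.5 million

Discount-window loan 316.5 million kronor: bank balance sheets expand → +316.5M.
OMO purchase (from banks) 373.5 million kronor: just an asset swap on bank balance sheets → 0.
Net: 316.5 + 0 = +316.5 million.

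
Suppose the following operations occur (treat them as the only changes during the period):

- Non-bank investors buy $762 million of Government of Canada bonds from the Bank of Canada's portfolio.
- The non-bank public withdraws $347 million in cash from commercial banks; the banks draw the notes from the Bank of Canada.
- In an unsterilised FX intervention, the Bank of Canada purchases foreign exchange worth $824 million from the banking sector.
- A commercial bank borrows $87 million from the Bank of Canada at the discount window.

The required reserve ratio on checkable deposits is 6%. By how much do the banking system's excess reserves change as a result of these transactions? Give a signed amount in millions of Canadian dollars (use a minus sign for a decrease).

Asset sale (to non-banks) $762 million: reserves −$762M, deposits −$762M.
Currency withdrawal $347 million: reserves −$347M, deposits −$347M.
FX purchase $824 million: reserves +$824M, deposits 0.
Discount-window loan $87 million: reserves +$87M, deposits 0.
Totals: Δreserves = −$198M, Δdeposits = −$1109M.
Δrequired reserves = 6% × −$1109M = −$66.54M.
Δexcess reserves = Δreserves − Δrequired = −$198M − (−$66.54M) = -$131.46 million.

-$131.46 million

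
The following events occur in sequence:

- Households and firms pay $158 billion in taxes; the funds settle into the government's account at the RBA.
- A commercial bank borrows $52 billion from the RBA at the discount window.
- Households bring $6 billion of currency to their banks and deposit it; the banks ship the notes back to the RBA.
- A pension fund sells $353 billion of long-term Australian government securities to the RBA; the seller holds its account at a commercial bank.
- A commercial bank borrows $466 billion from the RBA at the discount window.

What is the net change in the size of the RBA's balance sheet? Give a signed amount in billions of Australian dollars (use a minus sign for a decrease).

RBA balance sheet:
  Assets:      Securities +$353B, Loans to banks +$518B
  Liabilities: Bank reserves +$719B, Currency in circulation −$6B, Government deposits +$158B
Commercial banking system:
  Assets:      Reserves at CB +$719B
  Liabilities: Checkable deposits +$201B, Borrowings from CB +$518B
Change in total RBA assets = +$871 billion.

+$871 billion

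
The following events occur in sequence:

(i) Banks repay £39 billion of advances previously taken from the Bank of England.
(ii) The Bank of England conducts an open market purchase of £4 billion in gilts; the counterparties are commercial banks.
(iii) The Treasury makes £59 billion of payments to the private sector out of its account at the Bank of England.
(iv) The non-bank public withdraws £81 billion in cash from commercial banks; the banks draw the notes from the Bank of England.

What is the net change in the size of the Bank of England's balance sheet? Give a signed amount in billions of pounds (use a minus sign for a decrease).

Discount-window repayment £39 billion: a Bank of England asset is shed → −£39B.
OMO purchase (from banks) £4 billion: a Bank of England asset is acquired → +£4B.
Government spending £59 billion: only the composition of liabilities changes → 0.
Currency withdrawal £81 billion: only the composition of liabilities changes → 0.
Net: −39 + 4 + 0 + 0 = -£35 billion.

-£35 billion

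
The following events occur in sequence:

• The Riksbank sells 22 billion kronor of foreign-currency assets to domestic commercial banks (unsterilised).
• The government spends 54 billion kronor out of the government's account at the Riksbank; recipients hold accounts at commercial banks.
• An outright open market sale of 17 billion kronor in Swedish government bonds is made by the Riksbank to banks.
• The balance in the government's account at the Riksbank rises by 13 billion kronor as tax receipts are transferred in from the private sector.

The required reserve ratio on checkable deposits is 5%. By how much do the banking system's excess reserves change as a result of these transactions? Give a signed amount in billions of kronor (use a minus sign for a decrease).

FX sale 22 billion kronor: reserves −22B, deposits 0.
Government spending 54 billion kronor: reserves +54B, deposits +54B.
OMO sale (to banks) 17 billion kronor: reserves −17B, deposits 0.
Government account inflow 13 billion kronor: reserves −13B, deposits −13B.
Totals: Δreserves = +2B, Δdeposits = +41B.
Δrequired reserves = 5% × +41B = +2.05B.
Δexcess reserves = Δreserves − Δrequired = +2B − (+2.05B) = -0.05 billion.

-0.05 billion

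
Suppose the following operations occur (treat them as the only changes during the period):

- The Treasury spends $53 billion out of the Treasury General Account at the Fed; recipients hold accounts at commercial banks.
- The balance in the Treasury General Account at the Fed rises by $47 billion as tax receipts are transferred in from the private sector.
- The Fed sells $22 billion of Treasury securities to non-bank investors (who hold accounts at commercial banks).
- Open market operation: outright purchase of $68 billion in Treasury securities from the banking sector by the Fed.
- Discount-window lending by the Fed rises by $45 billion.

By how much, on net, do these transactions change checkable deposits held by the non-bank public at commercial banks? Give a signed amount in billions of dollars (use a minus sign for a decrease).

-$16 billion

Government spending $53 billion: non-bank counterparties' bank balances rise → +$53B.
Government account inflow $47 billion: non-bank counterparties' bank balances fall → −$47B.
Asset sale (to non-banks) $22 billion: non-bank counterparties' bank balances fall → −$22B.
OMO purchase (from banks) $68 billion: the counterparty is a bank, so public deposits are unchanged → 0.
Discount-window loan $45 billion: the counterparty is a bank, so public deposits are unchanged → 0.
Net: 53 − 47 − 22 + 0 + 0 = -$16 billion.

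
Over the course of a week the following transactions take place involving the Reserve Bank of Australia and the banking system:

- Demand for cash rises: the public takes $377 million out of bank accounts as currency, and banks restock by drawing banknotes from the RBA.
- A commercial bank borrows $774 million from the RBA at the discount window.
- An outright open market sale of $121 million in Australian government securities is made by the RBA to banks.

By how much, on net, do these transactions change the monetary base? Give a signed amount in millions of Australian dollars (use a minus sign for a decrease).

RBA balance sheet:
  Assets:      Securities −$121M, Loans to banks +$774M
  Liabilities: Bank reserves +$276M, Currency in circulation +$377M
Monetary base = currency + reserves: +$377M + (+$276M) = +$653 million.

+$653 million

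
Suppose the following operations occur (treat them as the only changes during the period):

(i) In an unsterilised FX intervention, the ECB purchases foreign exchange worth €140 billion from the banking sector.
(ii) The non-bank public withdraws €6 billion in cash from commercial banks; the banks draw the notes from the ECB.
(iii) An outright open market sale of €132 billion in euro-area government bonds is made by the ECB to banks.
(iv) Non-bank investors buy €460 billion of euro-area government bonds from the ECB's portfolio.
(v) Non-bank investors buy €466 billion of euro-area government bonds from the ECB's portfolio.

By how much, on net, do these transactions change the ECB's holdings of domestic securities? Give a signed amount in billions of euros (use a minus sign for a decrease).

-€1058 billion

ECB balance sheet:
  Assets:      Securities −€1058B, Foreign assets +€140B
  Liabilities: Bank reserves −€924B, Currency in circulation +€6B
Commercial banking system:
  Assets:      Reserves at CB −€924B, Securities +€132B, Foreign assets −€140B
  Liabilities: Checkable deposits −€932B
So the change in the ECB's holdings of domestic securities is -€1058 billion.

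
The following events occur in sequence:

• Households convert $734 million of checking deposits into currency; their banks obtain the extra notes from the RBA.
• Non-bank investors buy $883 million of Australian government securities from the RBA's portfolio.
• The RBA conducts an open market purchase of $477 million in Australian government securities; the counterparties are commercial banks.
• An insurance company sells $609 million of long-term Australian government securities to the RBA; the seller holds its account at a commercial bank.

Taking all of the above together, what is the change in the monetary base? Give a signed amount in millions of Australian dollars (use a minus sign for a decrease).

+$203 million

RBA balance sheet:
  Assets:      Securities +$203M
  Liabilities: Bank reserves −$531M, Currency in circulation +$734M
Monetary base = currency + reserves: +$734M + (−$531M) = +$203 million.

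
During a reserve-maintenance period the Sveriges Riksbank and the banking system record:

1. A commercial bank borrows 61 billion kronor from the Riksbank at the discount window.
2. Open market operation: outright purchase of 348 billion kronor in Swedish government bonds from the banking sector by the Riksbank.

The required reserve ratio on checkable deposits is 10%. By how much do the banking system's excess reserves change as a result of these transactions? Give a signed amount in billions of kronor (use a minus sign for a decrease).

Discount-window loan 61 billion kronor: reserves +61B, deposits 0.
OMO purchase (from banks) 348 billion kronor: reserves +348B, deposits 0.
Totals: Δreserves = +409B, Δdeposits = 0.
Δrequired reserves = 10% × 0 = 0.
Δexcess reserves = Δreserves − Δrequired = +409B − (0) = +409 billion.

+409 billion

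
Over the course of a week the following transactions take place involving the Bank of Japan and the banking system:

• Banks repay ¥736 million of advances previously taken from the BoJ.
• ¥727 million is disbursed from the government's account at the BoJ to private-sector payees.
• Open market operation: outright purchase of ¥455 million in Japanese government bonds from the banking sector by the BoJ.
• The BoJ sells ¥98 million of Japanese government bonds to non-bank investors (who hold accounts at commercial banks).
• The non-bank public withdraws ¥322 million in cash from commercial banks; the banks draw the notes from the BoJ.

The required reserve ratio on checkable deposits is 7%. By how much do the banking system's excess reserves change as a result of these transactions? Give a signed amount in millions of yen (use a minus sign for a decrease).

Discount-window repayment ¥736 million: reserves −¥736M, deposits 0.
Government spending ¥727 million: reserves +¥727M, deposits +¥727M.
OMO purchase (from banks) ¥455 million: reserves +¥455M, deposits 0.
Asset sale (to non-banks) ¥98 million: reserves −¥98M, deposits −¥98M.
Currency withdrawal ¥322 million: reserves −¥322M, deposits −¥322M.
Totals: Δreserves = +¥26M, Δdeposits = +¥307M.
Δrequired reserves = 7% × +¥307M = +¥21.49M.
Δexcess reserves = Δreserves − Δrequired = +¥26M − (+¥21.49M) = +¥4.51 million.

+¥4.51 million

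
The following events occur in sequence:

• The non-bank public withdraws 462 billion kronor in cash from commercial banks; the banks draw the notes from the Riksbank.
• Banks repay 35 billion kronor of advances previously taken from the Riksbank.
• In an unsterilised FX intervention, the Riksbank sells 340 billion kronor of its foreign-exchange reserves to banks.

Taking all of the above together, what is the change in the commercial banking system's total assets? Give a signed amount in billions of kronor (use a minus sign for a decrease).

Riksbank balance sheet:
  Assets:      Loans to banks −35B, Foreign assets −340B
  Liabilities: Bank reserves −837B, Currency in circulation +462B
Commercial banking system:
  Assets:      Reserves at CB −837B, Foreign assets +340B
  Liabilities: Checkable deposits −462B, Borrowings from CB −35B
Change in total bank assets = -497 billion.

-497 billion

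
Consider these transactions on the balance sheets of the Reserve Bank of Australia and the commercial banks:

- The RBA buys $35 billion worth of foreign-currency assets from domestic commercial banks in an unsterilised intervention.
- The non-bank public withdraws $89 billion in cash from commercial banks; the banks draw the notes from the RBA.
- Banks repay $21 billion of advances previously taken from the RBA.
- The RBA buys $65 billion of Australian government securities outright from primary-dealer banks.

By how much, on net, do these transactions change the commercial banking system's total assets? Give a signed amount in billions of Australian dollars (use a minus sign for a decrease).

-$110 billion

FX purchase $35 billion: just an asset swap on bank balance sheets → 0.
Currency withdrawal $89 billion: bank balance sheets shrink → −$89B.
Discount-window repayment $21 billion: bank balance sheets shrink → −$21B.
OMO purchase (from banks) $65 billion: just an asset swap on bank balance sheets → 0.
Net: 0 − 89 − 21 + 0 = -$110 billion.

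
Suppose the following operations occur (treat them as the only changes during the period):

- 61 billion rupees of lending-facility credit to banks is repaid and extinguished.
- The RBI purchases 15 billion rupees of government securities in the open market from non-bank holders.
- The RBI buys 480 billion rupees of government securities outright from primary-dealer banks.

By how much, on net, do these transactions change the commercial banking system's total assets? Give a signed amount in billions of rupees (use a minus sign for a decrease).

Discount-window repayment 61 billion rupees: bank balance sheets shrink → −61B.
Asset purchase (from non-banks) 15 billion rupees: bank balance sheets expand → +15B.
OMO purchase (from banks) 480 billion rupees: just an asset swap on bank balance sheets → 0.
Net: −61 + 15 + 0 = -46 billion.

-46 billion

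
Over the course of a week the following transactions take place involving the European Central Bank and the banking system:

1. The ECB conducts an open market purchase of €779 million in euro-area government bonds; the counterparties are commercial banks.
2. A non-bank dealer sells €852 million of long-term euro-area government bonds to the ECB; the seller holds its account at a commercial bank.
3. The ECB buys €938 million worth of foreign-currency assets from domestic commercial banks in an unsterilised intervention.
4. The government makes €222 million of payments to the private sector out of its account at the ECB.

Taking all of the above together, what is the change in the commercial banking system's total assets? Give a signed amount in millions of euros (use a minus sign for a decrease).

+€1074 million

OMO purchase (from banks) €779 million: just an asset swap on bank balance sheets → 0.
Asset purchase (from non-banks) €852 million: bank balance sheets expand → +€852M.
FX purchase €938 million: just an asset swap on bank balance sheets → 0.
Government spending €222 million: bank balance sheets expand → +€222M.
Net: 0 + 852 + 0 + 222 = +€1074 million.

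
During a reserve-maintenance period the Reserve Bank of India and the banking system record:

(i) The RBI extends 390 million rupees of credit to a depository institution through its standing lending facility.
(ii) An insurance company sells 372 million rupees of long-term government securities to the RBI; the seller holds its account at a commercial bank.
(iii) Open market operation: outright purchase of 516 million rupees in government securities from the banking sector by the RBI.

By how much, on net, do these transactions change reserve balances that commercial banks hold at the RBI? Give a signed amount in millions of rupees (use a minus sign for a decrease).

+1278 million

Discount-window loan 390 million rupees: the loan is credited to the bank's reserve account → +390M.
Asset purchase (from non-banks) 372 million rupees: the RBI pays by crediting reserve accounts → +372M.
OMO purchase (from banks) 516 million rupees: the RBI pays by crediting reserve accounts → +516M.
Net: 390 + 372 + 516 = +1278 million.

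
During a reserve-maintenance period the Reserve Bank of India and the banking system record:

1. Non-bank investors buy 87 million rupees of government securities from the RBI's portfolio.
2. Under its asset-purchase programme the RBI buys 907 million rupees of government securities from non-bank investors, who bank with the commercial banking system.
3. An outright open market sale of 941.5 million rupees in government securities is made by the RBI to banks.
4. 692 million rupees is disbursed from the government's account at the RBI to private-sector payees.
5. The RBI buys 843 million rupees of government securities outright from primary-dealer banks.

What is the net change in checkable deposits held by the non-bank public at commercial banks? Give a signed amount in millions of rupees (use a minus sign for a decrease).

Asset sale (to non-banks) 87 million rupees: non-bank counterparties' bank balances fall → −87M.
Asset purchase (from non-banks) 907 million rupees: non-bank counterparties' bank balances rise → +907M.
OMO sale (to banks) 941.5 million rupees: the counterparty is a bank, so public deposits are unchanged → 0.
Government spending 692 million rupees: non-bank counterparties' bank balances rise → +692M.
OMO purchase (from banks) 843 million rupees: the counterparty is a bank, so public deposits are unchanged → 0.
Net: −87 + 907 + 0 + 692 + 0 = +1512 million.

+1512 million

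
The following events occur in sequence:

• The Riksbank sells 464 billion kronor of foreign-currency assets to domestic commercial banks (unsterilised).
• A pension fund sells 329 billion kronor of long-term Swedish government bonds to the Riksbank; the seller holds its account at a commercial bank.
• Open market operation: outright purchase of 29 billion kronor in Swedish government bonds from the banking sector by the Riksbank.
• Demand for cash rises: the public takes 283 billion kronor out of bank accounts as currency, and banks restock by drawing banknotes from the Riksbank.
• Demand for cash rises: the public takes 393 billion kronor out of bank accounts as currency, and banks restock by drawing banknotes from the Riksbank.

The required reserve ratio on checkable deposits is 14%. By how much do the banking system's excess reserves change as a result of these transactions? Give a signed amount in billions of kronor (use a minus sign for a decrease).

FX sale 464 billion kronor: reserves −464B, deposits 0.
Asset purchase (from non-banks) 329 billion kronor: reserves +329B, deposits +329B.
OMO purchase (from banks) 29 billion kronor: reserves +29B, deposits 0.
Currency withdrawal 283 billion kronor: reserves −283B, deposits −283B.
Currency withdrawal 393 billion kronor: reserves −393B, deposits −393B.
Totals: Δreserves = −782B, Δdeposits = −347B.
Δrequired reserves = 14% × −347B = −48.58B.
Δexcess reserves = Δreserves − Δrequired = −782B − (−48.58B) = -733.42 billion.

-733.42 billion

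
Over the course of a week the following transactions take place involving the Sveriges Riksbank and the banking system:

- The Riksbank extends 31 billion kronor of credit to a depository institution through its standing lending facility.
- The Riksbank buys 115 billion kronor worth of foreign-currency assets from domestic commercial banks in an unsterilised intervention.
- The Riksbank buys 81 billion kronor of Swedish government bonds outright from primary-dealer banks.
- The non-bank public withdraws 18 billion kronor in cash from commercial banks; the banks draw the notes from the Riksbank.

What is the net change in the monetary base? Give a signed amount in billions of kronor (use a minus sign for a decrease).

Riksbank balance sheet:
  Assets:      Securities +81B, Loans to banks +31B, Foreign assets +115B
  Liabilities: Bank reserves +209B, Currency in circulation +18B
Monetary base = currency + reserves: +18B + (+209B) = +227 billion.

+227 billion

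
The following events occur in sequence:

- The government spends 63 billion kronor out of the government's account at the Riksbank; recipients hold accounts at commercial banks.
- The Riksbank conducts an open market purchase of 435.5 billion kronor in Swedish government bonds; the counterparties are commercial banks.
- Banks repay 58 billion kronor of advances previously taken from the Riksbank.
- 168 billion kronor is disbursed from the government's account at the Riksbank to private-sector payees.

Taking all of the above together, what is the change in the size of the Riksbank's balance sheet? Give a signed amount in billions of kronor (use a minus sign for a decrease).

+377.5 billion

Government spending 63 billion kronor: only the composition of liabilities changes → 0.
OMO purchase (from banks) 435.5 billion kronor: a Riksbank asset is acquired → +435.5B.
Discount-window repayment 58 billion kronor: a Riksbank asset is shed → −58B.
Government spending 168 billion kronor: only the composition of liabilities changes → 0.
Net: 0 + 435.5 − 58 + 0 = +377.5 billion.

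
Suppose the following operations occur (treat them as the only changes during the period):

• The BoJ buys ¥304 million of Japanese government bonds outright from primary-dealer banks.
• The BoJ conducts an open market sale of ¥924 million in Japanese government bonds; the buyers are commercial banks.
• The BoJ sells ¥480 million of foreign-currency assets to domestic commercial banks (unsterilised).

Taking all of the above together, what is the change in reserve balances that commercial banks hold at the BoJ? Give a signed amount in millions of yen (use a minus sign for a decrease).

-¥1100 million

BoJ balance sheet:
  Assets:      Securities −¥620M, Foreign assets −¥480M
  Liabilities: Bank reserves −¥1100M
So the change in reserve balances that commercial banks hold at the BoJ is -¥1100 million.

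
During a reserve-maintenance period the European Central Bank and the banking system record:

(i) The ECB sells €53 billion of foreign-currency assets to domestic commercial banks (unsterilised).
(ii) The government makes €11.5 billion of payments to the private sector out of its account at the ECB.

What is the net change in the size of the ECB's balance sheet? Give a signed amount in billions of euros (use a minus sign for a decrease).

-€53 billion

ECB balance sheet:
  Assets:      Foreign assets −€53B
  Liabilities: Bank reserves −€41.5B, Government deposits −€11.5B
Change in total ECB assets = -€53 billion.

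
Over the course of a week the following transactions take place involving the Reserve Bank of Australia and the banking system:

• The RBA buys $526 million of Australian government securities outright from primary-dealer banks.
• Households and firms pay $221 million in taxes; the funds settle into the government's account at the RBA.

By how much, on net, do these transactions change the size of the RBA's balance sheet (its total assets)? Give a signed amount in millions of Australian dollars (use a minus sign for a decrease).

OMO purchase (from banks) $526 million: an RBA asset is acquired → +$526M.
Government account inflow $221 million: only the composition of liabilities changes → 0.
Net: 526 + 0 = +$526 million.

+$526 million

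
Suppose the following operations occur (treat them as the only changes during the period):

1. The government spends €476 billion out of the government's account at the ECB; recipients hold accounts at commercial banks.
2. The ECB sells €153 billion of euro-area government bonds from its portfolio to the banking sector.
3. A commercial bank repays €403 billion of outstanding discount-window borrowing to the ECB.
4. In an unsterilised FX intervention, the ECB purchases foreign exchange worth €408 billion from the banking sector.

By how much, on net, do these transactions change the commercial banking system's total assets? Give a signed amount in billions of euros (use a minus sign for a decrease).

+€73 billion

Government spending €476 billion: bank balance sheets expand → +€476B.
OMO sale (to banks) €153 billion: just an asset swap on bank balance sheets → 0.
Discount-window repayment €403 billion: bank balance sheets shrink → −€403B.
FX purchase €408 billion: just an asset swap on bank balance sheets → 0.
Net: 476 + 0 − 403 + 0 = +€73 billion.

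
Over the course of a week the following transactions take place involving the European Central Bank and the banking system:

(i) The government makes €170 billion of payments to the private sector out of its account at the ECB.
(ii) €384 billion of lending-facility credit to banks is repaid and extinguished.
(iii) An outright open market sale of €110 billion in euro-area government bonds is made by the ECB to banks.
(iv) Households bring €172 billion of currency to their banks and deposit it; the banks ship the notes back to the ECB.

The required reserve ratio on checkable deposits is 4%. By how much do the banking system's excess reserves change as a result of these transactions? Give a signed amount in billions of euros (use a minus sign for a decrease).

Government spending €170 billion: reserves +€170B, deposits +€170B.
Discount-window repayment €384 billion: reserves −€384B, deposits 0.
OMO sale (to banks) €110 billion: reserves −€110B, deposits 0.
Currency deposit €172 billion: reserves +€172B, deposits +€172B.
Totals: Δreserves = −€152B, Δdeposits = +€342B.
Δrequired reserves = 4% × +€342B = +€13.68B.
Δexcess reserves = Δreserves − Δrequired = −€152B − (+€13.68B) = -€165.68 billion.

-€165.68 billion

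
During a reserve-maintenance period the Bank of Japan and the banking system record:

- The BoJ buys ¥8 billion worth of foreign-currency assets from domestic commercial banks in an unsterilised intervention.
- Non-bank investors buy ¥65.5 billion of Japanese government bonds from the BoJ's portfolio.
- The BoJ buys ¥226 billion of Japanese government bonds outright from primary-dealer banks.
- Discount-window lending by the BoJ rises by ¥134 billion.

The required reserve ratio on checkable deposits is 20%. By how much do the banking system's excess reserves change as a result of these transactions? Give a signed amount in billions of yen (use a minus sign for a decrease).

+¥315.6 billion

FX purchase ¥8 billion: reserves +¥8B, deposits 0.
Asset sale (to non-banks) ¥65.5 billion: reserves −¥65.5B, deposits −¥65.5B.
OMO purchase (from banks) ¥226 billion: reserves +¥226B, deposits 0.
Discount-window loan ¥134 billion: reserves +¥134B, deposits 0.
Totals: Δreserves = +¥302.5B, Δdeposits = −¥65.5B.
Δrequired reserves = 20% × −¥65.5B = −¥13.1B.
Δexcess reserves = Δreserves − Δrequired = +¥302.5B − (−¥13.1B) = +¥315.6 billion.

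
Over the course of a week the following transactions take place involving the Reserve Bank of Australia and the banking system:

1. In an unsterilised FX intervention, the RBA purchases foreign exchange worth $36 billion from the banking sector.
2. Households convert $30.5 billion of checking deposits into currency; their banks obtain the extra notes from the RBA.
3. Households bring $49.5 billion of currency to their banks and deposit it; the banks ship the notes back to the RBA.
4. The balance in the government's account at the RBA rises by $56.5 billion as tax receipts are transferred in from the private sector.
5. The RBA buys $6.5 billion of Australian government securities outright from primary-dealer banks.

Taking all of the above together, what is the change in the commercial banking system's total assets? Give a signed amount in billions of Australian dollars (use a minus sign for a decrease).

RBA balance sheet:
  Assets:      Securities +$6.5B, Foreign assets +$36B
  Liabilities: Bank reserves +$5B, Currency in circulation −$19B, Government deposits +$56.5B
Commercial banking system:
  Assets:      Reserves at CB +$5B, Securities −$6.5B, Foreign assets −$36B
  Liabilities: Checkable deposits −$37.5B
Change in total bank assets = -$37.5 billion.

-$37.5 billion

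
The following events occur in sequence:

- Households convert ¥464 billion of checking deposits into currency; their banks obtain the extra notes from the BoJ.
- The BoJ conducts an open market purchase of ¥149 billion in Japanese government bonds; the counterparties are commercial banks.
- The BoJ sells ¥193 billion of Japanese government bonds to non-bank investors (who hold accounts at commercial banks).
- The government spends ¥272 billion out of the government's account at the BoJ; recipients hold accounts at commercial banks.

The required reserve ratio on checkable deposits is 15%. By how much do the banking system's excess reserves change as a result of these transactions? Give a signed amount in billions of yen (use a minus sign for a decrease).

Currency withdrawal ¥464 billion: reserves −¥464B, deposits −¥464B.
OMO purchase (from banks) ¥149 billion: reserves +¥149B, deposits 0.
Asset sale (to non-banks) ¥193 billion: reserves −¥193B, deposits −¥193B.
Government spending ¥272 billion: reserves +¥272B, deposits +¥272B.
Totals: Δreserves = −¥236B, Δdeposits = −¥385B.
Δrequired reserves = 15% × −¥385B = −¥57.75B.
Δexcess reserves = Δreserves − Δrequired = −¥236B − (−¥57.75B) = -¥178.25 billion.

-¥178.25 billion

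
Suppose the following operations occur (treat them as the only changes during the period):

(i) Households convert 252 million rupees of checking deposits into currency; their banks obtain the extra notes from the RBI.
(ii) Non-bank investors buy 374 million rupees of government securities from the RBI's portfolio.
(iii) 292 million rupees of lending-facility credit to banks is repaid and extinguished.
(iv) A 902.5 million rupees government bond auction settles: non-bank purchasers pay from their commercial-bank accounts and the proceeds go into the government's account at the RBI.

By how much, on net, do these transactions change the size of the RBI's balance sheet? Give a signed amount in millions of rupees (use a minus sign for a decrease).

Currency withdrawal 252 million rupees: only the composition of liabilities changes → 0.
Asset sale (to non-banks) 374 million rupees: an RBI asset is shed → −374M.
Discount-window repayment 292 million rupees: an RBI asset is shed → −292M.
Government account inflow 902.5 million rupees: only the composition of liabilities changes → 0.
Net: 0 − 374 − 292 + 0 = -666 million.

-666 million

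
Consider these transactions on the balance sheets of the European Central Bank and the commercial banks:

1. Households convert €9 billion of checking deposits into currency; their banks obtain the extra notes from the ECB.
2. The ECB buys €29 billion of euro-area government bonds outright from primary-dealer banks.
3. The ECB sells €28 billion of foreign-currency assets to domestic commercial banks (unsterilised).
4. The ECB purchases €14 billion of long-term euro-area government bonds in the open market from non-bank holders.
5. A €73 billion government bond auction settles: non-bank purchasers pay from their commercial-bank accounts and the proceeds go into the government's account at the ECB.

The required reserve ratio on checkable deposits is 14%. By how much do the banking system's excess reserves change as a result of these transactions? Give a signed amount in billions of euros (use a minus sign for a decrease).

-€57.48 billion

Currency withdrawal €9 billion: reserves −€9B, deposits −€9B.
OMO purchase (from banks) €29 billion: reserves +€29B, deposits 0.
FX sale €28 billion: reserves −€28B, deposits 0.
Asset purchase (from non-banks) €14 billion: reserves +€14B, deposits +€14B.
Government account inflow €73 billion: reserves −€73B, deposits −€73B.
Totals: Δreserves = −€67B, Δdeposits = −€68B.
Δrequired reserves = 14% × −€68B = −€9.52B.
Δexcess reserves = Δreserves − Δrequired = −€67B − (−€9.52B) = -€57.48 billion.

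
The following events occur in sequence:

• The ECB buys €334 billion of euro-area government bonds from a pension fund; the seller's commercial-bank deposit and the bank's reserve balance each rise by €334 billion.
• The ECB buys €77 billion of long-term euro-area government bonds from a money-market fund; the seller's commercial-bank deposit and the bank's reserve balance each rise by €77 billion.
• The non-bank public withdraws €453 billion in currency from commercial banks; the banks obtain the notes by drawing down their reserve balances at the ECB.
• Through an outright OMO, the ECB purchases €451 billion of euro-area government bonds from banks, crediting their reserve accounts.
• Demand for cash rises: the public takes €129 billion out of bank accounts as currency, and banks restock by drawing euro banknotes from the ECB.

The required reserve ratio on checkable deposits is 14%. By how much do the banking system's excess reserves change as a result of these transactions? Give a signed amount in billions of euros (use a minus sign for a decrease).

Asset purchase (from non-banks) €334 billion: reserves +€334B, deposits +€334B.
Asset purchase (from non-banks) €77 billion: reserves +€77B, deposits +€77B.
Currency withdrawal €453 billion: reserves −€453B, deposits −€453B.
OMO purchase (from banks) €451 billion: reserves +€451B, deposits 0.
Currency withdrawal €129 billion: reserves −€129B, deposits −€129B.
Totals: Δreserves = +€280B, Δdeposits = −€171B.
Δrequired reserves = 14% × −€171B = −€23.94B.
Δexcess reserves = Δreserves − Δrequired = +€280B − (−€23.94B) = +€303.94 billion.

+€303.94 billion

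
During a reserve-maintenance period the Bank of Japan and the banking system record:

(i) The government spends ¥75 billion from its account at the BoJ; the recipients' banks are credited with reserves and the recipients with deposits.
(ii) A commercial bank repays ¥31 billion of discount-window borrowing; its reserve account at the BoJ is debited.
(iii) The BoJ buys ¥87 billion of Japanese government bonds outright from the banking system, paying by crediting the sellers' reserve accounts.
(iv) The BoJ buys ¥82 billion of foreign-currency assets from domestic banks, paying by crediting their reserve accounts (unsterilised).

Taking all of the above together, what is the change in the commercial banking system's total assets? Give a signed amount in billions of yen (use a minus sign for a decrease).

+¥44 billion

BoJ balance sheet:
  Assets:      Securities +¥87B, Loans to banks −¥31B, Foreign assets +¥82B
  Liabilities: Bank reserves +¥213B, Government deposits −¥75B
Commercial banking system:
  Assets:      Reserves at CB +¥213B, Securities −¥87B, Foreign assets −¥82B
  Liabilities: Checkable deposits +¥75B, Borrowings from CB −¥31B
Change in total bank assets = +¥44 billion.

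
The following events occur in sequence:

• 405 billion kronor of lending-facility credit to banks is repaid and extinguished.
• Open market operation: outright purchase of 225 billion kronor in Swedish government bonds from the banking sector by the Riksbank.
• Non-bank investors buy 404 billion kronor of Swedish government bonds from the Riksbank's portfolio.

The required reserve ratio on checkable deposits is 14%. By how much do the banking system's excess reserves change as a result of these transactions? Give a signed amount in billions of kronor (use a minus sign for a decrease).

-527.44 billion

Discount-window repayment 405 billion kronor: reserves −405B, deposits 0.
OMO purchase (from banks) 225 billion kronor: reserves +225B, deposits 0.
Asset sale (to non-banks) 404 billion kronor: reserves −404B, deposits −404B.
Totals: Δreserves = −584B, Δdeposits = −404B.
Δrequired reserves = 14% × −404B = −56.56B.
Δexcess reserves = Δreserves − Δrequired = −584B − (−56.56B) = -527.44 billion.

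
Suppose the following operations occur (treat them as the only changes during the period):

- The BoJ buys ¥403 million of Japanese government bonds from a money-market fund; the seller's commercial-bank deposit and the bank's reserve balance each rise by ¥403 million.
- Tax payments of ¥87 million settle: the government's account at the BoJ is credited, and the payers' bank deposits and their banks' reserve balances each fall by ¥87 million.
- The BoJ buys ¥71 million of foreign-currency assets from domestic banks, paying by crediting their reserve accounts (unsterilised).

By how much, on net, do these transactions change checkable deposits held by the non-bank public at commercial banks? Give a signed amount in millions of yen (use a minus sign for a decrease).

BoJ balance sheet:
  Assets:      Securities +¥403M, Foreign assets +¥71M
  Liabilities: Bank reserves +¥387M, Government deposits +¥87M
Commercial banking system:
  Assets:      Reserves at CB +¥387M, Foreign assets −¥71M
  Liabilities: Checkable deposits +¥316M
So the change in checkable deposits held by the non-bank public at commercial banks is +¥316 million.

+¥316 million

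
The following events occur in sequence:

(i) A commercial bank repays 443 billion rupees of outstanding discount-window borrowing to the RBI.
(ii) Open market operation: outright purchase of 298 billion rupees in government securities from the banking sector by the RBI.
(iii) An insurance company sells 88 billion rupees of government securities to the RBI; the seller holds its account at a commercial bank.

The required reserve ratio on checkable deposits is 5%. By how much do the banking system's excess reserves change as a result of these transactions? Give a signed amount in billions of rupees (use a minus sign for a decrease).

Discount-window repayment 443 billion rupees: reserves −443B, deposits 0.
OMO purchase (from banks) 298 billion rupees: reserves +298B, deposits 0.
Asset purchase (from non-banks) 88 billion rupees: reserves +88B, deposits +88B.
Totals: Δreserves = −57B, Δdeposits = +88B.
Δrequired reserves = 5% × +88B = +4.4B.
Δexcess reserves = Δreserves − Δrequired = −57B − (+4.4B) = -61.4 billion.

-61.4 billion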